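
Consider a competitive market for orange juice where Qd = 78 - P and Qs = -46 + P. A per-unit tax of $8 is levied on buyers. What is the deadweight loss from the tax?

Deadweight loss = 16

Pre-tax equilibrium: P* = 62, Q* = 16.
Tax on buyers shifts demand to Qd = 78 − 1(P + 8) = 70 - P.
70 - P = -46 + P gives seller price Ps = 58; buyers pay Pb = 58 + 8 = 66.
New quantity: Q = 78 − 1(66) = 12.
DWL = ½ × 8 × (16 − 12) = 16.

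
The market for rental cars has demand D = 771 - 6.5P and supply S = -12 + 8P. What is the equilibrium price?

Set D = S: 771 - 6.5P = -12 + 8P.
783 = 14.5P, so P* = 54.
Q* = 771 − 6.5(54) = 420.

P* = 54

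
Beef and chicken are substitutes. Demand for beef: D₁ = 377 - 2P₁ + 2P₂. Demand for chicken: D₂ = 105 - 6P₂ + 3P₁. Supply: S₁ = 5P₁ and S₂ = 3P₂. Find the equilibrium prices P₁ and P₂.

Market 1: 377 - 2P₁ + 2P₂ = 5P₁ → 7P₁ - 2P₂ = 377.
Market 2: 9P₂ - 3P₁ = 105.
Eliminating P₂: 9×(1) + 2×(2) gives 57P₁ = 3603, so P₁ = 1201/19.
Back-substitute into (2): P₂ = (105 + 3×1201/19) / 9 = 622/19.

P₁ = 1201/19, P₂ = 622/19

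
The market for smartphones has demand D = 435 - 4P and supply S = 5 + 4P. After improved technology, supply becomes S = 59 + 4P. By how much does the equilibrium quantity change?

ΔQ = 27

Original equilibrium: P* = 53.75, Q* = 220.
New equilibrium: 435 - 4P = 59 + 4P, so 376 = 8P and P' = 47; Q' = 435 − 4(47) = 247.
Change in quantity: 247 − 220 = 27.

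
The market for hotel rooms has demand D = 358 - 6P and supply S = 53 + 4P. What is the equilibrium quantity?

Set D = S: 358 - 6P = 53 + 4P.
305 = 10P, so P* = 30.5.
Q* = 358 − 6(30.5) = 175.

Q* = 175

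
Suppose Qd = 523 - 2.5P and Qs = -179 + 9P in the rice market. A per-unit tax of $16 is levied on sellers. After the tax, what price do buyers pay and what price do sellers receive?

Buyers pay 1692/23, sellers receive 1324/23

Pre-tax equilibrium: P* = 1404/23, Q* = 8519/23.
Tax on sellers shifts supply to Qs = -179 + 9(P − 16) = -323 + 9P.
523 - 2.5P = -323 + 9P gives buyer price Pb = 1692/23; sellers receive Ps = 1692/23 − 16 = 1324/23.
New quantity: Q = 523 − 2.5(1692/23) = 7799/23.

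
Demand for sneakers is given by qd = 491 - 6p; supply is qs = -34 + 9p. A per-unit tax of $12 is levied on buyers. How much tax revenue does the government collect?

Pre-tax equilibrium: p* = 35, q* = 281.
Tax on buyers shifts demand to qd = 491 − 6(p + 12) = 419 - 6p.
419 - 6p = -34 + 9p gives seller price ps = 30.2; buyers pay pb = 30.2 + 12 = 42.2.
New quantity: q = 491 − 6(42.2) = 237.8.
Revenue = 12 × 237.8 = 2853.6.

Tax revenue = 2853.6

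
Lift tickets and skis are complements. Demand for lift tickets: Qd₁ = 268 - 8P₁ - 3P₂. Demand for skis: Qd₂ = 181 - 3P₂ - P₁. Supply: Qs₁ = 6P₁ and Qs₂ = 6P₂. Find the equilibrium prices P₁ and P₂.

Market 1: 268 - 8P₁ - 3P₂ = 6P₁ → 14P₁ + 3P₂ = 268.
Market 2: 9P₂ + P₁ = 181.
Eliminating P₂: 9×(1) − 3×(2) gives 123P₁ = 1869, so P₁ = 623/41.
Back-substitute into (2): P₂ = (181 − 1×623/41) / 9 = 2266/123.

P₁ = 623/41, P₂ = 2266/123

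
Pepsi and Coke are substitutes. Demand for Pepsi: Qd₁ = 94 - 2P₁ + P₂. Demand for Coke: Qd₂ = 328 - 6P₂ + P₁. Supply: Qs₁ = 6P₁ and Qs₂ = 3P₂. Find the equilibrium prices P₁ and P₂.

P₁ = 1174/71, P₂ = 2718/71

Market 1: 94 - 2P₁ + P₂ = 6P₁ → 8P₁ - P₂ = 94.
Market 2: 9P₂ - P₁ = 328.
Eliminating P₂: 9×(1) + 1×(2) gives 71P₁ = 1174, so P₁ = 1174/71.
Back-substitute into (2): P₂ = (328 + 1×1174/71) / 9 = 2718/71.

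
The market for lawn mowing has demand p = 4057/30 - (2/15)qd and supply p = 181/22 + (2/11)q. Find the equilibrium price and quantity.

Set the two price expressions equal: 4057/30 - (2/15)q = 181/22 + (2/11)q.
20956/165 = (52/165)q, so q* = 403.
p* = 4057/30 − (2/15)(403) = 81.5.

p* = 81.5, q* = 403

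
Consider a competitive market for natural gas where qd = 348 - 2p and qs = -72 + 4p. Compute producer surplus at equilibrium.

Producer surplus = 5408

Equilibrium: 348 - 2p = -72 + 4p gives p* = 70, q* = 208.
Supply starts at p = 18 (where qs = 0).
PS = ½(70 − 18)(208) = 5408.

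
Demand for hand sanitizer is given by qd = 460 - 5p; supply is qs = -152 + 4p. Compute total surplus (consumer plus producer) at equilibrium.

Equilibrium: 460 - 5p = -152 + 4p gives p* = 68, q* = 120.
Demand choke price: p = 92; supply starts at p = 38.
CS = ½(92 − 68)(120) = 1440; PS = ½(68 − 38)(120) = 1800.

Total surplus = 3240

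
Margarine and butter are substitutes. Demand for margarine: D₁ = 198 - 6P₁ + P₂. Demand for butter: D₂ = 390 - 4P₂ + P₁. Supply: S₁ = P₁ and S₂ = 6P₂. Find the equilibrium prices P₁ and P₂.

P₁ = 790/23, P₂ = 976/23

Market 1: 198 - 6P₁ + P₂ = P₁ → 7P₁ - P₂ = 198.
Market 2: 10P₂ - P₁ = 390.
Eliminating P₂: 10×(1) + 1×(2) gives 69P₁ = 2370, so P₁ = 790/23.
Back-substitute into (2): P₂ = (390 + 1×790/23) / 10 = 976/23.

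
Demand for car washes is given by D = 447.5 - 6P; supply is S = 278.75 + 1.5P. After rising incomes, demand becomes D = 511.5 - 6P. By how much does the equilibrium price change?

Original equilibrium: P* = 22.5, Q* = 312.5.
New equilibrium: 511.5 - 6P = 278.75 + 1.5P, so 232.75 = 7.5P and P' = 931/30; Q' = 511.5 − 6(931/30) = 325.3.
Change in price: 931/30 − 22.5 = 128/15.

ΔP = 128/15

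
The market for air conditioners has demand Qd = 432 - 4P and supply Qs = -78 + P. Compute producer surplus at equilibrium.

Equilibrium: 432 - 4P = -78 + P gives P* = 102, Q* = 24.
Supply starts at P = 78 (where Qs = 0).
PS = ½(102 − 78)(24) = 288.

Producer surplus = 288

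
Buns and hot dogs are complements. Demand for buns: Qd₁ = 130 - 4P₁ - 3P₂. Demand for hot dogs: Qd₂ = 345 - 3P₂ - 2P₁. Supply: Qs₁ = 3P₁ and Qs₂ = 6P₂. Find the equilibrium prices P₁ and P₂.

P₁ = 45/19, P₂ = 2155/57

Market 1: 130 - 4P₁ - 3P₂ = 3P₁ → 7P₁ + 3P₂ = 130.
Market 2: 9P₂ + 2P₁ = 345.
Eliminating P₂: 9×(1) − 3×(2) gives 57P₁ = 135, so P₁ = 45/19.
Back-substitute into (2): P₂ = (345 − 2×45/19) / 9 = 2155/57.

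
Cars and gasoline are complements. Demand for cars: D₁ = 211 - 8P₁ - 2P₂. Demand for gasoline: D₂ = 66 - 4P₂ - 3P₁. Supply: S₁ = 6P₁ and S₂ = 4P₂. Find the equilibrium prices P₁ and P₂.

Market 1: 211 - 8P₁ - 2P₂ = 6P₁ → 14P₁ + 2P₂ = 211.
Market 2: 8P₂ + 3P₁ = 66.
Eliminating P₂: 8×(1) − 2×(2) gives 106P₁ = 1556, so P₁ = 778/53.
Back-substitute into (2): P₂ = (66 − 3×778/53) / 8 = 291/106.

P₁ = 778/53, P₂ = 291/106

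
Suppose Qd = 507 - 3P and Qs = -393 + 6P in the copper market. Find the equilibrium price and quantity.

Set Qd = Qs: 507 - 3P = -393 + 6P.
900 = 9P, so P* = 100.
Q* = 507 − 3(100) = 207.

P* = 100, Q* = 207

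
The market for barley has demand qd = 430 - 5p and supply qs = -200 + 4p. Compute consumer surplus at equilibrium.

Equilibrium: 430 - 5p = -200 + 4p gives p* = 70, q* = 80.
Demand choke price (qd = 0): p = 86.
CS = ½(86 − 70)(80) = 640.

Consumer surplus = 640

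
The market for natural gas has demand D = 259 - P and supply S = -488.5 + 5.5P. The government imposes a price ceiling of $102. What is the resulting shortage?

Equilibrium price would be P* = 115, so the ceiling at 102 binds.
At P = 102: D = 259 − 1(102) = 157, S = -488.5 + 5.5(102) = 72.5.
Shortage = 157 − 72.5 = 84.5.

Shortage = 84.5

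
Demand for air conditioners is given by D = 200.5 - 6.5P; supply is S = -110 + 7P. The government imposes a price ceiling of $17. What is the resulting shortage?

Equilibrium price would be P* = 23, so the ceiling at 17 binds.
At P = 17: D = 200.5 − 6.5(17) = 90, S = -110 + 7(17) = 9.
Shortage = 90 − 9 = 81.

Shortage = 81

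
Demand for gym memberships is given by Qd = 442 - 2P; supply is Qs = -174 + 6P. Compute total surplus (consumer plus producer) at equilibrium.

Equilibrium: 442 - 2P = -174 + 6P gives P* = 77, Q* = 288.
Demand choke price: P = 221; supply starts at P = 29.
CS = ½(221 − 77)(288) = 20736; PS = ½(77 − 29)(288) = 6912.

Total surplus = 27648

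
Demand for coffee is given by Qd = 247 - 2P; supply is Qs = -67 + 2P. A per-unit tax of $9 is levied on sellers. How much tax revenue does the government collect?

Tax revenue = 729

Pre-tax equilibrium: P* = 78.5, Q* = 90.
Tax on sellers shifts supply to Qs = -67 + 2(P − 9) = -85 + 2P.
247 - 2P = -85 + 2P gives buyer price Pb = 83; sellers receive Ps = 83 − 9 = 74.
New quantity: Q = 247 − 2(83) = 81.
Revenue = 9 × 81 = 729.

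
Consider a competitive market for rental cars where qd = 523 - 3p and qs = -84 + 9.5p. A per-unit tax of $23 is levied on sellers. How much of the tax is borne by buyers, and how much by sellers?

Pre-tax equilibrium: p* = 48.56, q* = 377.32.
Tax on sellers shifts supply to qs = -84 + 9.5(p − 23) = -302.5 + 9.5p.
523 - 3p = -302.5 + 9.5p gives buyer price pb = 66.04; sellers receive ps = 66.04 − 23 = 43.04.
New quantity: q = 523 − 3(66.04) = 324.88.
Buyer burden = 66.04 − 48.56 = 17.48; seller burden = 48.56 − 43.04 = 5.52.

Buyers bear $17.48, sellers bear $5.52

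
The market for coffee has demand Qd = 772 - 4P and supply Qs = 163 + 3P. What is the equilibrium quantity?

Set Qd = Qs: 772 - 4P = 163 + 3P.
609 = 7P, so P* = 87.
Q* = 772 − 4(87) = 424.

Q* = 424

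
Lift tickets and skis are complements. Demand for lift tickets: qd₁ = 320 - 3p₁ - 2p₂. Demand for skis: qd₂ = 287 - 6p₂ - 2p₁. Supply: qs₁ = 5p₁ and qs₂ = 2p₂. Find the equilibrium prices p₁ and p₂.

p₁ = 33.1, p₂ = 27.6

Market 1: 320 - 3p₁ - 2p₂ = 5p₁ → 8p₁ + 2p₂ = 320.
Market 2: 8p₂ + 2p₁ = 287.
Eliminating p₂: 8×(1) − 2×(2) gives 60p₁ = 1986, so p₁ = 33.1.
Back-substitute into (2): p₂ = (287 − 2×33.1) / 8 = 27.6.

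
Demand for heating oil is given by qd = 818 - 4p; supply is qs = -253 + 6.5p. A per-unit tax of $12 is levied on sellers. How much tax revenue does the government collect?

Tax revenue = 31944/7

Pre-tax equilibrium: p* = 102, q* = 410.
Tax on sellers shifts supply to qs = -253 + 6.5(p − 12) = -331 + 6.5p.
818 - 4p = -331 + 6.5p gives buyer price pb = 766/7; sellers receive ps = 766/7 − 12 = 682/7.
New quantity: q = 818 − 4(766/7) = 2662/7.
Revenue = 12 × 2662/7 = 31944/7.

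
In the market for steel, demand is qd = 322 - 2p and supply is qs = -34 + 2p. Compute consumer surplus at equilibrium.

Consumer surplus = 5184

Equilibrium: 322 - 2p = -34 + 2p gives p* = 89, q* = 144.
Demand choke price (qd = 0): p = 161.
CS = ½(161 − 89)(144) = 5184.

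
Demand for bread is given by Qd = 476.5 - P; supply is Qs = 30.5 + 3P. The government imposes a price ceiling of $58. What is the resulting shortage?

Shortage = 214

Equilibrium price would be P* = 111.5, so the ceiling at 58 binds.
At P = 58: Qd = 476.5 − 1(58) = 418.5, Qs = 30.5 + 3(58) = 204.5.
Shortage = 418.5 − 204.5 = 214.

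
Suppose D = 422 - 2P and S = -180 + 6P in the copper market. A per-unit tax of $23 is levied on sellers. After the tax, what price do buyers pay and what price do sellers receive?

Pre-tax equilibrium: P* = 75.25, Q* = 271.5.
Tax on sellers shifts supply to S = -180 + 6(P − 23) = -318 + 6P.
422 - 2P = -318 + 6P gives buyer price Pb = 92.5; sellers receive Ps = 92.5 − 23 = 69.5.
New quantity: Q = 422 − 2(92.5) = 237.

Buyers pay $92.5, sellers receive $69.5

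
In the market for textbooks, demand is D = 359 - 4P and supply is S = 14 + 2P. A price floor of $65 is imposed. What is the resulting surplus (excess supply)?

Surplus = 45

Equilibrium price would be P* = 57.5, so the floor at 65 binds.
At P = 65: D = 99, S = 144.
Surplus = 144 − 99 = 45.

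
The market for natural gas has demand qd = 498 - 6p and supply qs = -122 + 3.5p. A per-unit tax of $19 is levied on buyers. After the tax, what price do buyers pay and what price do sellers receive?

Buyers pay 1373/19, sellers receive 1012/19

Pre-tax equilibrium: p* = 1240/19, q* = 2022/19.
Tax on buyers shifts demand to qd = 498 − 6(p + 19) = 384 - 6p.
384 - 6p = -122 + 3.5p gives seller price ps = 1012/19; buyers pay pb = 1012/19 + 19 = 1373/19.
New quantity: q = 498 − 6(1373/19) = 1224/19.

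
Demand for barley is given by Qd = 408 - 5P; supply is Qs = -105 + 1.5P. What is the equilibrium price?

P* = 1026/13

Set Qd = Qs: 408 - 5P = -105 + 1.5P.
513 = 6.5P, so P* = 1026/13.
Q* = 408 − 5(1026/13) = 174/13.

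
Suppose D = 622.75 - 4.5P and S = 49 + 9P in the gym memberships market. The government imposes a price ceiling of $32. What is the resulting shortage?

Equilibrium price would be P* = 42.5, so the ceiling at 32 binds.
At P = 32: D = 622.75 − 4.5(32) = 478.75, S = 49 + 9(32) = 337.
Shortage = 478.75 − 337 = 141.75.

Shortage = 141.75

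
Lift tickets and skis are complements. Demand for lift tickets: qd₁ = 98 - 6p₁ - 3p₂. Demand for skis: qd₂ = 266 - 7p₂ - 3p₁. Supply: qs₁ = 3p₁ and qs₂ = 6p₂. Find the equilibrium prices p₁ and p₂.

p₁ = 119/27, p₂ = 175/9

Market 1: 98 - 6p₁ - 3p₂ = 3p₁ → 9p₁ + 3p₂ = 98.
Market 2: 13p₂ + 3p₁ = 266.
Eliminating p₂: 13×(1) − 3×(2) gives 108p₁ = 476, so p₁ = 119/27.
Back-substitute into (2): p₂ = (266 − 3×119/27) / 13 = 175/9.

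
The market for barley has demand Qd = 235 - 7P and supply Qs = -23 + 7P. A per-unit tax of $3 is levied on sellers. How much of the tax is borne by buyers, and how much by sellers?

Buyers bear $1.5, sellers bear $1.5

Pre-tax equilibrium: P* = 129/7, Q* = 106.
Tax on sellers shifts supply to Qs = -23 + 7(P − 3) = -44 + 7P.
235 - 7P = -44 + 7P gives buyer price Pb = 279/14; sellers receive Ps = 279/14 − 3 = 237/14.
New quantity: Q = 235 − 7(279/14) = 95.5.
Buyer burden = 279/14 − 129/7 = 1.5; seller burden = 129/7 − 237/14 = 1.5.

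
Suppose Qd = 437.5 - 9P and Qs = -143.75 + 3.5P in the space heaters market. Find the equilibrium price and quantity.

Set Qd = Qs: 437.5 - 9P = -143.75 + 3.5P.
581.25 = 12.5P, so P* = 46.5.
Q* = 437.5 − 9(46.5) = 19.

P* = 46.5, Q* = 19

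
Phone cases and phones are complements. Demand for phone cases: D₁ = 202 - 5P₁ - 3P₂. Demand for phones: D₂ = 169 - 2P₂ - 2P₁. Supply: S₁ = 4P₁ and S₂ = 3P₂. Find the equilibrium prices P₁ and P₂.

P₁ = 503/39, P₂ = 1117/39

Market 1: 202 - 5P₁ - 3P₂ = 4P₁ → 9P₁ + 3P₂ = 202.
Market 2: 5P₂ + 2P₁ = 169.
Eliminating P₂: 5×(1) − 3×(2) gives 39P₁ = 503, so P₁ = 503/39.
Back-substitute into (2): P₂ = (169 − 2×503/39) / 5 = 1117/39.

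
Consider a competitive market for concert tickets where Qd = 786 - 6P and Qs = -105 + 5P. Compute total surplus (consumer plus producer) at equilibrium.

Equilibrium: 786 - 6P = -105 + 5P gives P* = 81, Q* = 300.
Demand choke price: P = 131; supply starts at P = 21.
CS = ½(131 − 81)(300) = 7500; PS = ½(81 − 21)(300) = 9000.

Total surplus = 16500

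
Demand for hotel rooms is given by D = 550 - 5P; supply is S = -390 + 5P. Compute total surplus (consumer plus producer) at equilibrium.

Total surplus = 1280

Equilibrium: 550 - 5P = -390 + 5P gives P* = 94, Q* = 80.
Demand choke price: P = 110; supply starts at P = 78.
CS = ½(110 − 94)(80) = 640; PS = ½(94 − 78)(80) = 640.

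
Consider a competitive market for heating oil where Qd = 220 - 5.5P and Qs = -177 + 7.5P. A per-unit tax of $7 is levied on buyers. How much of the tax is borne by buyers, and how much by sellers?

Pre-tax equilibrium: P* = 397/13, Q* = 1353/26.
Tax on buyers shifts demand to Qd = 220 − 5.5(P + 7) = 181.5 - 5.5P.
181.5 - 5.5P = -177 + 7.5P gives seller price Ps = 717/26; buyers pay Pb = 717/26 + 7 = 899/26.
New quantity: Q = 220 − 5.5(899/26) = 1551/52.
Buyer burden = 899/26 − 397/13 = 105/26; seller burden = 397/13 − 717/26 = 77/26.

Buyers bear 105/26, sellers bear 77/26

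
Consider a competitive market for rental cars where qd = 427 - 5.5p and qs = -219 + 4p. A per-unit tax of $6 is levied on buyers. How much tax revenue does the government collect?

Tax revenue = 4458/19

Pre-tax equilibrium: p* = 68, q* = 53.
Tax on buyers shifts demand to qd = 427 − 5.5(p + 6) = 394 - 5.5p.
394 - 5.5p = -219 + 4p gives seller price ps = 1226/19; buyers pay pb = 1226/19 + 6 = 1340/19.
New quantity: q = 427 − 5.5(1340/19) = 743/19.
Revenue = 6 × 743/19 = 4458/19.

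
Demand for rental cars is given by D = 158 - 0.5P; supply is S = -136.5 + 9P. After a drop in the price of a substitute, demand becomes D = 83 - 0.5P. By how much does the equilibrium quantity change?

ΔQ = -1350/19

Original equilibrium: P* = 31, Q* = 142.5.
New equilibrium: 83 - 0.5P = -136.5 + 9P, so 219.5 = 9.5P and P' = 439/19; Q' = 83 − 0.5(439/19) = 2715/38.
Change in quantity: 2715/38 − 142.5 = -1350/19.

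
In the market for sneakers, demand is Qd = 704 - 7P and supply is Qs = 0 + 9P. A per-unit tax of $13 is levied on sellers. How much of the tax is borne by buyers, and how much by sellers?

Buyers bear $7.3125, sellers bear $5.6875

Pre-tax equilibrium: P* = 44, Q* = 396.
Tax on sellers shifts supply to Qs = 0 + 9(P − 13) = -117 + 9P.
704 - 7P = -117 + 9P gives buyer price Pb = 51.3125; sellers receive Ps = 51.3125 − 13 = 38.3125.
New quantity: Q = 704 − 7(51.3125) = 344.8125.
Buyer burden = 51.3125 − 44 = 7.3125; seller burden = 44 − 38.3125 = 5.6875.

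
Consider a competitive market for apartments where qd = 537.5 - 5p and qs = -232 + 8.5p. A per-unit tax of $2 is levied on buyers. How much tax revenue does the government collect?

Pre-tax equilibrium: p* = 57, q* = 252.5.
Tax on buyers shifts demand to qd = 537.5 − 5(p + 2) = 527.5 - 5p.
527.5 - 5p = -232 + 8.5p gives seller price ps = 1519/27; buyers pay pb = 1519/27 + 2 = 1573/27.
New quantity: q = 537.5 − 5(1573/27) = 13295/54.
Revenue = 2 × 13295/54 = 13295/27.

Tax revenue = 13295/27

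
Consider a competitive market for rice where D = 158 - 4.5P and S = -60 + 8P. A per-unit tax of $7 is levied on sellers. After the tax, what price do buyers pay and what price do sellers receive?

Pre-tax equilibrium: P* = 17.44, Q* = 79.52.
Tax on sellers shifts supply to S = -60 + 8(P − 7) = -116 + 8P.
158 - 4.5P = -116 + 8P gives buyer price Pb = 21.92; sellers receive Ps = 21.92 − 7 = 14.92.
New quantity: Q = 158 − 4.5(21.92) = 59.36.

Buyers pay $21.92, sellers receive $14.92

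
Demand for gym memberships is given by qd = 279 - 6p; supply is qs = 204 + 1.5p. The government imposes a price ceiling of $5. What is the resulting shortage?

Shortage = 37.5

Equilibrium price would be p* = 10, so the ceiling at 5 binds.
At p = 5: qd = 279 − 6(5) = 249, qs = 204 + 1.5(5) = 211.5.
Shortage = 249 − 211.5 = 37.5.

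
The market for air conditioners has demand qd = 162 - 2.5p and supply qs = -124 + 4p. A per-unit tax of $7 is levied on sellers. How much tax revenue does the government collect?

Pre-tax equilibrium: p* = 44, q* = 52.
Tax on sellers shifts supply to qs = -124 + 4(p − 7) = -152 + 4p.
162 - 2.5p = -152 + 4p gives buyer price pb = 628/13; sellers receive ps = 628/13 − 7 = 537/13.
New quantity: q = 162 − 2.5(628/13) = 536/13.
Revenue = 7 × 536/13 = 3752/13.

Tax revenue = 3752/13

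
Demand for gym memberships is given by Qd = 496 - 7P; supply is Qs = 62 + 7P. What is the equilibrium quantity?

Q* = 279

Set Qd = Qs: 496 - 7P = 62 + 7P.
434 = 14P, so P* = 31.
Q* = 496 − 7(31) = 279.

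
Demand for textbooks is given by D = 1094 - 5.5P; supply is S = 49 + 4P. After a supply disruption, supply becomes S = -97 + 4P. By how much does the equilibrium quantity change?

Original equilibrium: P* = 110, Q* = 489.
New equilibrium: 1094 - 5.5P = -97 + 4P, so 1191 = 9.5P and P' = 2382/19; Q' = 1094 − 5.5(2382/19) = 7685/19.
Change in quantity: 7685/19 − 489 = -1606/19.

ΔQ = -1606/19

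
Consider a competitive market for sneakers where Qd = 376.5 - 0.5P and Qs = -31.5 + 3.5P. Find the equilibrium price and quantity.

Set Qd = Qs: 376.5 - 0.5P = -31.5 + 3.5P.
408 = 4P, so P* = 102.
Q* = 376.5 − 0.5(102) = 325.5.

P* = 102, Q* = 325.5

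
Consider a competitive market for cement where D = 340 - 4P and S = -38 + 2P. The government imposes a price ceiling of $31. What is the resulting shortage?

Equilibrium price would be P* = 63, so the ceiling at 31 binds.
At P = 31: D = 340 − 4(31) = 216, S = -38 + 2(31) = 24.
Shortage = 216 − 24 = 192.

Shortage = 192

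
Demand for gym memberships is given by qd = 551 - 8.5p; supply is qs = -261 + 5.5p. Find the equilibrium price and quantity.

p* = 58, q* = 58

Set qd = qs: 551 - 8.5p = -261 + 5.5p.
812 = 14p, so p* = 58.
q* = 551 − 8.5(58) = 58.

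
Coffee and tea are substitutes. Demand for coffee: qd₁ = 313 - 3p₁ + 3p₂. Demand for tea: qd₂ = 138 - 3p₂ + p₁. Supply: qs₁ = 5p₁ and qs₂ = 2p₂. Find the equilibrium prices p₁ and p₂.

Market 1: 313 - 3p₁ + 3p₂ = 5p₁ → 8p₁ - 3p₂ = 313.
Market 2: 5p₂ - p₁ = 138.
Eliminating p₂: 5×(1) + 3×(2) gives 37p₁ = 1979, so p₁ = 1979/37.
Back-substitute into (2): p₂ = (138 + 1×1979/37) / 5 = 1417/37.

p₁ = 1979/37, p₂ = 1417/37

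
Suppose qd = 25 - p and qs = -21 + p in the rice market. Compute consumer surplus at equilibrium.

Consumer surplus = 2

Equilibrium: 25 - p = -21 + p gives p* = 23, q* = 2.
Demand choke price (qd = 0): p = 25.
CS = ½(25 − 23)(2) = 2.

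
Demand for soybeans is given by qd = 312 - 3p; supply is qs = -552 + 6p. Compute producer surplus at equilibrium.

Equilibrium: 312 - 3p = -552 + 6p gives p* = 96, q* = 24.
Supply starts at p = 92 (where qs = 0).
PS = ½(96 − 92)(24) = 48.

Producer surplus = 48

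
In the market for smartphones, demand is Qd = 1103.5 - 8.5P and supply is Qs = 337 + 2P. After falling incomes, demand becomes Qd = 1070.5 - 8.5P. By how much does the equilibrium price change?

ΔP = -22/7

Original equilibrium: P* = 73, Q* = 483.
New equilibrium: 1070.5 - 8.5P = 337 + 2P, so 733.5 = 10.5P and P' = 489/7; Q' = 1070.5 − 8.5(489/7) = 3337/7.
Change in price: 489/7 − 73 = -22/7.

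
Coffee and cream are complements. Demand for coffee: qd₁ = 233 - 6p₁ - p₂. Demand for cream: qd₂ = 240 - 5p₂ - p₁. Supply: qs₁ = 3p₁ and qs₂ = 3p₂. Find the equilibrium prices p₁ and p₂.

Market 1: 233 - 6p₁ - p₂ = 3p₁ → 9p₁ + p₂ = 233.
Market 2: 8p₂ + p₁ = 240.
Eliminating p₂: 8×(1) − 1×(2) gives 71p₁ = 1624, so p₁ = 1624/71.
Back-substitute into (2): p₂ = (240 − 1×1624/71) / 8 = 1927/71.

p₁ = 1624/71, p₂ = 1927/71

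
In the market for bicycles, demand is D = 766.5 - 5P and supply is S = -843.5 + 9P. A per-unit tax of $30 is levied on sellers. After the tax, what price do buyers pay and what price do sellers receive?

Pre-tax equilibrium: P* = 115, Q* = 191.5.
Tax on sellers shifts supply to S = -843.5 + 9(P − 30) = -1113.5 + 9P.
766.5 - 5P = -1113.5 + 9P gives buyer price Pb = 940/7; sellers receive Ps = 940/7 − 30 = 730/7.
New quantity: Q = 766.5 − 5(940/7) = 1331/14.

Buyers pay 940/7, sellers receive 730/7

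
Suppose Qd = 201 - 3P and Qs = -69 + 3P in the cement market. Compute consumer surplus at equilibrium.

Consumer surplus = 726

Equilibrium: 201 - 3P = -69 + 3P gives P* = 45, Q* = 66.
Demand choke price (Qd = 0): P = 67.
CS = ½(67 − 45)(66) = 726.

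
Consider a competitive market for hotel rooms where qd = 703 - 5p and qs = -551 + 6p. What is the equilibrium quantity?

q* = 133

Set qd = qs: 703 - 5p = -551 + 6p.
1254 = 11p, so p* = 114.
q* = 703 − 5(114) = 133.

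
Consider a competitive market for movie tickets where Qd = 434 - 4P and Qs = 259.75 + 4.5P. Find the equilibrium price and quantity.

P* = 20.5, Q* = 352

Set Qd = Qs: 434 - 4P = 259.75 + 4.5P.
174.25 = 8.5P, so P* = 20.5.
Q* = 434 − 4(20.5) = 352.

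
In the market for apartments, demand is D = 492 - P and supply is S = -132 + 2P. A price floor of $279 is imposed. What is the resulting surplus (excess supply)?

Surplus = 213

Equilibrium price would be P* = 208, so the floor at 279 binds.
At P = 279: D = 213, S = 426.
Surplus = 426 − 213 = 213.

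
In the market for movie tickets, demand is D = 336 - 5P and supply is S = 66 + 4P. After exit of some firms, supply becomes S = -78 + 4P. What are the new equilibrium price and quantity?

Original equilibrium: P* = 30, Q* = 186.
New equilibrium: 336 - 5P = -78 + 4P, so 414 = 9P and P' = 46; Q' = 336 − 5(46) = 106.

P' = 46, Q' = 106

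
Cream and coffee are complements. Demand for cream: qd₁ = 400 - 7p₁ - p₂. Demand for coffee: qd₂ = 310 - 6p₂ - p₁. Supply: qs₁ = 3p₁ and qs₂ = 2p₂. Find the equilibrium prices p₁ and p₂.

p₁ = 2890/79, p₂ = 2700/79

Market 1: 400 - 7p₁ - p₂ = 3p₁ → 10p₁ + p₂ = 400.
Market 2: 8p₂ + p₁ = 310.
Eliminating p₂: 8×(1) − 1×(2) gives 79p₁ = 2890, so p₁ = 2890/79.
Back-substitute into (2): p₂ = (310 − 1×2890/79) / 8 = 2700/79.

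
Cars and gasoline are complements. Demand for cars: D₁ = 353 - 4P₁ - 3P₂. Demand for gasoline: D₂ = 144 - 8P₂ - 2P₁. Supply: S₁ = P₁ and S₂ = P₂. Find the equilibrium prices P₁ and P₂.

Market 1: 353 - 4P₁ - 3P₂ = P₁ → 5P₁ + 3P₂ = 353.
Market 2: 9P₂ + 2P₁ = 144.
Eliminating P₂: 9×(1) − 3×(2) gives 39P₁ = 2745, so P₁ = 915/13.
Back-substitute into (2): P₂ = (144 − 2×915/13) / 9 = 14/39.

P₁ = 915/13, P₂ = 14/39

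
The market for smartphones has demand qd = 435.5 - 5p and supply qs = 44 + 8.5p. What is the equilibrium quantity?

q* = 290.5

Set qd = qs: 435.5 - 5p = 44 + 8.5p.
391.5 = 13.5p, so p* = 29.
q* = 435.5 − 5(29) = 290.5.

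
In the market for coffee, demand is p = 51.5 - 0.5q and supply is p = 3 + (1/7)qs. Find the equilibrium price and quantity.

p* = 124/9, q* = 679/9

Set the two price expressions equal: 51.5 - 0.5q = 3 + (1/7)q.
48.5 = (9/14)q, so q* = 679/9.
p* = 51.5 − (0.5)(679/9) = 124/9.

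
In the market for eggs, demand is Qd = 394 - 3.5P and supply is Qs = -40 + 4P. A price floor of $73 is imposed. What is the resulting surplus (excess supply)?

Surplus = 113.5

Equilibrium price would be P* = 868/15, so the floor at 73 binds.
At P = 73: Qd = 138.5, Qs = 252.
Surplus = 252 − 138.5 = 113.5.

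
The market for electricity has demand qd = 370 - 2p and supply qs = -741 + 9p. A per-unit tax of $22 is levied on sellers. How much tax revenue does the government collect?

Pre-tax equilibrium: p* = 101, q* = 168.
Tax on sellers shifts supply to qs = -741 + 9(p − 22) = -939 + 9p.
370 - 2p = -939 + 9p gives buyer price pb = 119; sellers receive ps = 119 − 22 = 97.
New quantity: q = 370 − 2(119) = 132.
Revenue = 22 × 132 = 2904.

Tax revenue = 2904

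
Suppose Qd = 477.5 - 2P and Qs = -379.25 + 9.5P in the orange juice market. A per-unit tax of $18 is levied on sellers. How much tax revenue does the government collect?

Tax revenue = 123687/23

Pre-tax equilibrium: P* = 74.5, Q* = 328.5.
Tax on sellers shifts supply to Qs = -379.25 + 9.5(P − 18) = -550.25 + 9.5P.
477.5 - 2P = -550.25 + 9.5P gives buyer price Pb = 4111/46; sellers receive Ps = 4111/46 − 18 = 3283/46.
New quantity: Q = 477.5 − 2(4111/46) = 13743/46.
Revenue = 18 × 13743/46 = 123687/23.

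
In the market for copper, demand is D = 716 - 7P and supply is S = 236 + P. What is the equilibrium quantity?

Q* = 296

Set D = S: 716 - 7P = 236 + P.
480 = 8P, so P* = 60.
Q* = 716 − 7(60) = 296.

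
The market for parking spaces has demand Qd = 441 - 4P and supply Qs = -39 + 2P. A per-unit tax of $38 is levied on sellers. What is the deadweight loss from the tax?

Deadweight loss = 2888/3

Pre-tax equilibrium: P* = 80, Q* = 121.
Tax on sellers shifts supply to Qs = -39 + 2(P − 38) = -115 + 2P.
441 - 4P = -115 + 2P gives buyer price Pb = 278/3; sellers receive Ps = 278/3 − 38 = 164/3.
New quantity: Q = 441 − 4(278/3) = 211/3.
DWL = ½ × 38 × (121 − 211/3) = 2888/3.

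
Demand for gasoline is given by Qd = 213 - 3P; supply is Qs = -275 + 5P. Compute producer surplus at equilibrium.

Equilibrium: 213 - 3P = -275 + 5P gives P* = 61, Q* = 30.
Supply starts at P = 55 (where Qs = 0).
PS = ½(61 − 55)(30) = 90.

Producer surplus = 90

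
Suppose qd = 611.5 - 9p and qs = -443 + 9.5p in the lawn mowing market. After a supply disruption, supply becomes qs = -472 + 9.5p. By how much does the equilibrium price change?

Δp = 58/37

Original equilibrium: p* = 57, q* = 98.5.
New equilibrium: 611.5 - 9p = -472 + 9.5p, so 1083.5 = 18.5p and p' = 2167/37; q' = 611.5 − 9(2167/37) = 6245/74.
Change in price: 2167/37 − 57 = 58/37.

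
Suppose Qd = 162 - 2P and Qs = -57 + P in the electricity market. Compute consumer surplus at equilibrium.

Consumer surplus = 64

Equilibrium: 162 - 2P = -57 + P gives P* = 73, Q* = 16.
Demand choke price (Qd = 0): P = 81.
CS = ½(81 − 73)(16) = 64.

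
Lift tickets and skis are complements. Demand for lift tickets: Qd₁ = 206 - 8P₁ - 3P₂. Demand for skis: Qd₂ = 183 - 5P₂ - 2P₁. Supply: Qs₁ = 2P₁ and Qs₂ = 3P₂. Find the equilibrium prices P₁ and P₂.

P₁ = 1099/74, P₂ = 709/37

Market 1: 206 - 8P₁ - 3P₂ = 2P₁ → 10P₁ + 3P₂ = 206.
Market 2: 8P₂ + 2P₁ = 183.
Eliminating P₂: 8×(1) − 3×(2) gives 74P₁ = 1099, so P₁ = 1099/74.
Back-substitute into (2): P₂ = (183 − 2×1099/74) / 8 = 709/37.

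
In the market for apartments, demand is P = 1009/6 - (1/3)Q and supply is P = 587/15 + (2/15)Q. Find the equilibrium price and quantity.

P* = 76, Q* = 276.5

Set the two price expressions equal: 1009/6 - (1/3)Q = 587/15 + (2/15)Q.
3871/30 = (7/15)Q, so Q* = 276.5.
P* = 1009/6 − (1/3)(276.5) = 76.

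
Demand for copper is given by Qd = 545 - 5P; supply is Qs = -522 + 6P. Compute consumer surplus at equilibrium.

Consumer surplus = 360

Equilibrium: 545 - 5P = -522 + 6P gives P* = 97, Q* = 60.
Demand choke price (Qd = 0): P = 109.
CS = ½(109 − 97)(60) = 360.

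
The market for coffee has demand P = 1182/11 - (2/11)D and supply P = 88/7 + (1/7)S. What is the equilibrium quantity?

Set the two price expressions equal: 1182/11 - (2/11)Q = 88/7 + (1/7)Q.
7306/77 = (25/77)Q, so Q* = 292.24.
P* = 1182/11 − (2/11)(292.24) = 54.32.

Q* = 292.24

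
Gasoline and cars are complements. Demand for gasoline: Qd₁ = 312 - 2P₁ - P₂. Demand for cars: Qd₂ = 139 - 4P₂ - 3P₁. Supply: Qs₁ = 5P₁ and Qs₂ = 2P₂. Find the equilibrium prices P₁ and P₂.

Market 1: 312 - 2P₁ - P₂ = 5P₁ → 7P₁ + P₂ = 312.
Market 2: 6P₂ + 3P₁ = 139.
Eliminating P₂: 6×(1) − 1×(2) gives 39P₁ = 1733, so P₁ = 1733/39.
Back-substitute into (2): P₂ = (139 − 3×1733/39) / 6 = 37/39.

P₁ = 1733/39, P₂ = 37/39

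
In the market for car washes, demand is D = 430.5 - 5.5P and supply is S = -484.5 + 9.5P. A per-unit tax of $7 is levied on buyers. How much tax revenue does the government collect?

Pre-tax equilibrium: P* = 61, Q* = 95.
Tax on buyers shifts demand to D = 430.5 − 5.5(P + 7) = 392 - 5.5P.
392 - 5.5P = -484.5 + 9.5P gives seller price Ps = 1753/30; buyers pay Pb = 1753/30 + 7 = 1963/30.
New quantity: Q = 430.5 − 5.5(1963/30) = 4237/60.
Revenue = 7 × 4237/60 = 29659/60.

Tax revenue = 29659/60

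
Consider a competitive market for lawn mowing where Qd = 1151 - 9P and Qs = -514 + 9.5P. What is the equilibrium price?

Set Qd = Qs: 1151 - 9P = -514 + 9.5P.
1665 = 18.5P, so P* = 90.
Q* = 1151 − 9(90) = 341.

P* = 90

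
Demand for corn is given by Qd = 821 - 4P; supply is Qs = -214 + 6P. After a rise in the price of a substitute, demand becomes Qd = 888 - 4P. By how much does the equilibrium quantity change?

ΔQ = 40.2

Original equilibrium: P* = 103.5, Q* = 407.
New equilibrium: 888 - 4P = -214 + 6P, so 1102 = 10P and P' = 110.2; Q' = 888 − 4(110.2) = 447.2.
Change in quantity: 447.2 − 407 = 40.2.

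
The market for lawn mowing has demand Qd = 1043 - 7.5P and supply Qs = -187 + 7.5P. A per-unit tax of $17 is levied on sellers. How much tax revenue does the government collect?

Tax revenue = 6192.25

Pre-tax equilibrium: P* = 82, Q* = 428.
Tax on sellers shifts supply to Qs = -187 + 7.5(P − 17) = -314.5 + 7.5P.
1043 - 7.5P = -314.5 + 7.5P gives buyer price Pb = 90.5; sellers receive Ps = 90.5 − 17 = 73.5.
New quantity: Q = 1043 − 7.5(90.5) = 364.25.
Revenue = 17 × 364.25 = 6192.25.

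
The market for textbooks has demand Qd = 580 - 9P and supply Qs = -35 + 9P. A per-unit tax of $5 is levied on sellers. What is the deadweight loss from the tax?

Pre-tax equilibrium: P* = 205/6, Q* = 272.5.
Tax on sellers shifts supply to Qs = -35 + 9(P − 5) = -80 + 9P.
580 - 9P = -80 + 9P gives buyer price Pb = 110/3; sellers receive Ps = 110/3 − 5 = 95/3.
New quantity: Q = 580 − 9(110/3) = 250.
DWL = ½ × 5 × (272.5 − 250) = 56.25.

Deadweight loss = 56.25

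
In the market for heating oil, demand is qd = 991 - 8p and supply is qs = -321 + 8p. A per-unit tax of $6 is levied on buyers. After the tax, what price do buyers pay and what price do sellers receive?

Buyers pay $85, sellers receive $79

Pre-tax equilibrium: p* = 82, q* = 335.
Tax on buyers shifts demand to qd = 991 − 8(p + 6) = 943 - 8p.
943 - 8p = -321 + 8p gives seller price ps = 79; buyers pay pb = 79 + 6 = 85.
New quantity: q = 991 − 8(85) = 311.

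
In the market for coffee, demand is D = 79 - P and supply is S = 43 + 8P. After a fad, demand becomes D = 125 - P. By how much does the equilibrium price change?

Original equilibrium: P* = 4, Q* = 75.
New equilibrium: 125 - P = 43 + 8P, so 82 = 9P and P' = 82/9; Q' = 125 − 1(82/9) = 1043/9.
Change in price: 82/9 − 4 = 46/9.

ΔP = 46/9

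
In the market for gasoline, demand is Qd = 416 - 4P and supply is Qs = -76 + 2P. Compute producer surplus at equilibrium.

Producer surplus = 1936

Equilibrium: 416 - 4P = -76 + 2P gives P* = 82, Q* = 88.
Supply starts at P = 38 (where Qs = 0).
PS = ½(82 − 38)(88) = 1936.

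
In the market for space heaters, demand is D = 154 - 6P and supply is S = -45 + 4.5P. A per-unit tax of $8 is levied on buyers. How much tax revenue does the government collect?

Tax revenue = 1104/7

Pre-tax equilibrium: P* = 398/21, Q* = 282/7.
Tax on buyers shifts demand to D = 154 − 6(P + 8) = 106 - 6P.
106 - 6P = -45 + 4.5P gives seller price Ps = 302/21; buyers pay Pb = 302/21 + 8 = 470/21.
New quantity: Q = 154 − 6(470/21) = 138/7.
Revenue = 8 × 138/7 = 1104/7.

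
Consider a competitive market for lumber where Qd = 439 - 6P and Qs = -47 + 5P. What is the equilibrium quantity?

Q* = 1913/11

Set Qd = Qs: 439 - 6P = -47 + 5P.
486 = 11P, so P* = 486/11.
Q* = 439 − 6(486/11) = 1913/11.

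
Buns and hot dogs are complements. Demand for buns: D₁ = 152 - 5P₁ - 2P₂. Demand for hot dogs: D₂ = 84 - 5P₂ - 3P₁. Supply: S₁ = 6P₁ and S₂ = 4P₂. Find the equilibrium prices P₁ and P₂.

P₁ = 400/31, P₂ = 156/31

Market 1: 152 - 5P₁ - 2P₂ = 6P₁ → 11P₁ + 2P₂ = 152.
Market 2: 9P₂ + 3P₁ = 84.
Eliminating P₂: 9×(1) − 2×(2) gives 93P₁ = 1200, so P₁ = 400/31.
Back-substitute into (2): P₂ = (84 − 3×400/31) / 9 = 156/31.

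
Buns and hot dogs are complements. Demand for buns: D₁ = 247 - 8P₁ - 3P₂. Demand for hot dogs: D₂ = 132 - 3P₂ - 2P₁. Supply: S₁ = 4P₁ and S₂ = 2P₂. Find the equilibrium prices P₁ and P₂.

P₁ = 839/54, P₂ = 545/27

Market 1: 247 - 8P₁ - 3P₂ = 4P₁ → 12P₁ + 3P₂ = 247.
Market 2: 5P₂ + 2P₁ = 132.
Eliminating P₂: 5×(1) − 3×(2) gives 54P₁ = 839, so P₁ = 839/54.
Back-substitute into (2): P₂ = (132 − 2×839/54) / 5 = 545/27.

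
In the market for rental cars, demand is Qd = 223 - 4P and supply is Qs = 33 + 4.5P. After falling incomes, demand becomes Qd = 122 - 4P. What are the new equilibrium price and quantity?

Original equilibrium: P* = 380/17, Q* = 2271/17.
New equilibrium: 122 - 4P = 33 + 4.5P, so 89 = 8.5P and P' = 178/17; Q' = 122 − 4(178/17) = 1362/17.

P' = 178/17, Q' = 1362/17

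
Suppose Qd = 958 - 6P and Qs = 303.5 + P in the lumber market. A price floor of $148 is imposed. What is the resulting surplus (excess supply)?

Surplus = 381.5

Equilibrium price would be P* = 93.5, so the floor at 148 binds.
At P = 148: Qd = 70, Qs = 451.5.
Surplus = 451.5 − 70 = 381.5.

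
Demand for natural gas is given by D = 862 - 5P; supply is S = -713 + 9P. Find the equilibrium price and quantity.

Set D = S: 862 - 5P = -713 + 9P.
1575 = 14P, so P* = 112.5.
Q* = 862 − 5(112.5) = 299.5.

P* = 112.5, Q* = 299.5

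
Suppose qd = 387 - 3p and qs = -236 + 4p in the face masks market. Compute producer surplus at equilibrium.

Producer surplus = 1800

Equilibrium: 387 - 3p = -236 + 4p gives p* = 89, q* = 120.
Supply starts at p = 59 (where qs = 0).
PS = ½(89 − 59)(120) = 1800.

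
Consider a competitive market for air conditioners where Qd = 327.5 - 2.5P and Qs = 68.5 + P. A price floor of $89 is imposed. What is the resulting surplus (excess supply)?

Surplus = 52.5

Equilibrium price would be P* = 74, so the floor at 89 binds.
At P = 89: Qd = 105, Qs = 157.5.
Surplus = 157.5 − 105 = 52.5.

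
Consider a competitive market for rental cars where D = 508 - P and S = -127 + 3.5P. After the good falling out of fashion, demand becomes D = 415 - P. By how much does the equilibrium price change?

ΔP = -62/3

Original equilibrium: P* = 1270/9, Q* = 3302/9.
New equilibrium: 415 - P = -127 + 3.5P, so 542 = 4.5P and P' = 1084/9; Q' = 415 − 1(1084/9) = 2651/9.
Change in price: 1084/9 − 1270/9 = -62/3.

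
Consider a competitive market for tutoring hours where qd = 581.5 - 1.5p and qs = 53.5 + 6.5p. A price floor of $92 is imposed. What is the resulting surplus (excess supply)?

Surplus = 208

Equilibrium price would be p* = 66, so the floor at 92 binds.
At p = 92: qd = 443.5, qs = 651.5.
Surplus = 651.5 − 443.5 = 208.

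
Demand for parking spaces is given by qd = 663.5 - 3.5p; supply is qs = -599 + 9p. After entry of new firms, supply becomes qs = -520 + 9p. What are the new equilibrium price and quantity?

Original equilibrium: p* = 101, q* = 310.
New equilibrium: 663.5 - 3.5p = -520 + 9p, so 1183.5 = 12.5p and p' = 94.68; q' = 663.5 − 3.5(94.68) = 332.12.

p' = 94.68, q' = 332.12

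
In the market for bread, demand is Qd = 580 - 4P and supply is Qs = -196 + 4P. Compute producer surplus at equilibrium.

Equilibrium: 580 - 4P = -196 + 4P gives P* = 97, Q* = 192.
Supply starts at P = 49 (where Qs = 0).
PS = ½(97 − 49)(192) = 4608.

Producer surplus = 4608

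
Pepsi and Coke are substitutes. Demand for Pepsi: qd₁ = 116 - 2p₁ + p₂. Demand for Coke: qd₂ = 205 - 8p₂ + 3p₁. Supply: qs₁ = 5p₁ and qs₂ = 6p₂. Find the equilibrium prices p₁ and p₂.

p₁ = 1829/95, p₂ = 1783/95

Market 1: 116 - 2p₁ + p₂ = 5p₁ → 7p₁ - p₂ = 116.
Market 2: 14p₂ - 3p₁ = 205.
Eliminating p₂: 14×(1) + 1×(2) gives 95p₁ = 1829, so p₁ = 1829/95.
Back-substitute into (2): p₂ = (205 + 3×1829/95) / 14 = 1783/95.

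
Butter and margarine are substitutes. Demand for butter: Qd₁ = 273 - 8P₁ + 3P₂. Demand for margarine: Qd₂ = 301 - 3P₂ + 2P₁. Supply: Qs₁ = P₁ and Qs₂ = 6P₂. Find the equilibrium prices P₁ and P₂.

Market 1: 273 - 8P₁ + 3P₂ = P₁ → 9P₁ - 3P₂ = 273.
Market 2: 9P₂ - 2P₁ = 301.
Eliminating P₂: 9×(1) + 3×(2) gives 75P₁ = 3360, so P₁ = 44.8.
Back-substitute into (2): P₂ = (301 + 2×44.8) / 9 = 43.4.

P₁ = 44.8, P₂ = 43.4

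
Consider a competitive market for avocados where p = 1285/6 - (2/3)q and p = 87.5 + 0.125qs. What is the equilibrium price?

Set the two price expressions equal: 1285/6 - (2/3)q = 87.5 + 0.125q.
380/3 = (19/24)q, so q* = 160.
p* = 1285/6 − (2/3)(160) = 107.5.

p* = 107.5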